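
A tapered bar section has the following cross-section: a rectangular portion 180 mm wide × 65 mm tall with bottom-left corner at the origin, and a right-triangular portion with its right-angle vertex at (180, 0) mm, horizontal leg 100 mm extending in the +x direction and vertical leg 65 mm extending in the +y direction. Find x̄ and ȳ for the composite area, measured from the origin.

x̄ = 116.81 mm, ȳ = 30.14 mm

rectangular portion: A = 180 × 65 = 11700.00, centroid at (90.00, 32.50).
triangular portion: A = ½·100·65 = 3250.00, centroid at (213.33, 21.67).
ΣA = 14950.00 mm²
ΣAx̄ = (11700.00)(90.00) + (3250.00)(213.33) = 1746333.33 mm³
ΣAȳ = (11700.00)(32.50) + (3250.00)(21.67) = 450666.67 mm³
x̄ = 1746333.33 / 14950.00 = 116.81 mm
ȳ = 450666.67 / 14950.00 = 30.14 mm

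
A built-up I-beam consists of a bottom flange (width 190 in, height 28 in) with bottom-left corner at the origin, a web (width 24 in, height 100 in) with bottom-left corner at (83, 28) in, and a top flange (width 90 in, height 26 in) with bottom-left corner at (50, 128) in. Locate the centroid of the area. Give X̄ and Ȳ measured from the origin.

Part | A | x̄ᵢ | ȳᵢ | A·x̄ᵢ | A·ȳᵢ
bottom flange | 5320.00 | 95.00 | 14.00 | 505400.00 | 74480.00
web | 2400.00 | 95.00 | 78.00 | 228000.00 | 187200.00
top flange | 2340.00 | 95.00 | 141.00 | 222300.00 | 329940.00
Σ | 10060.00 |  |  | 955700.00 | 591620.00
X̄ = 955700.00 / 10060.00 = 95.00 in
Ȳ = 591620.00 / 10060.00 = 58.81 in

X̄ = 95.00 in, Ȳ = 58.81 in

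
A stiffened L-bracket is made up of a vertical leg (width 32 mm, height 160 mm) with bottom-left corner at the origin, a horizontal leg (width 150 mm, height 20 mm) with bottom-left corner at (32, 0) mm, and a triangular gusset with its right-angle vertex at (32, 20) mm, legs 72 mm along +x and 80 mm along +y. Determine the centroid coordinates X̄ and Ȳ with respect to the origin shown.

vertical leg: A = 32 × 160 = 5120.00, centroid at (16.00, 80.00).
horizontal leg: A = 150 × 20 = 3000.00, centroid at (107.00, 10.00).
gusset: A = ½·72·80 = 2880.00, centroid at (56.00, 46.67).
ΣA = 11000.00 mm², ΣAX̄ = 564200.00 mm³, ΣAȲ = 574000.00 mm³.
X̄ = 564200.00/11000.00 = 51.29 mm; Ȳ = 574000.00/11000.00 = 52.18 mm.

X̄ = 51.29 mm, Ȳ = 52.18 mm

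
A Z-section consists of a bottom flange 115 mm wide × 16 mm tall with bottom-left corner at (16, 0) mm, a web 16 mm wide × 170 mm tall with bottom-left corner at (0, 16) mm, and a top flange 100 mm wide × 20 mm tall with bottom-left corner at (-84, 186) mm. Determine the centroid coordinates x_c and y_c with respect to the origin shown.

x_c = 13.57 mm, y_c = 103.88 mm

bottom flange: A = 115 × 16 = 1840.00, centroid at (73.50, 8.00).
web: A = 16 × 170 = 2720.00, centroid at (8.00, 101.00).
top flange: A = 100 × 20 = 2000.00, centroid at (-34.00, 196.00).
ΣA = 6560.00 mm²
ΣAx_c = (1840.00)(73.50) + (2720.00)(8.00) + (2000.00)(-34.00) = 89000.00 mm³
ΣAy_c = (1840.00)(8.00) + (2720.00)(101.00) + (2000.00)(196.00) = 681440.00 mm³
x_c = 89000.00 / 6560.00 = 13.57 mm
y_c = 681440.00 / 6560.00 = 103.88 mm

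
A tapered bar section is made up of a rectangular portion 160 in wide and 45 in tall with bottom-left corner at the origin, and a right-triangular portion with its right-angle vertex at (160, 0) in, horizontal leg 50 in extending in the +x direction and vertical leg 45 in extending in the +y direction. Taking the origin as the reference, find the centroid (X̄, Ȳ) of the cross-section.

rectangular portion: A = 160 × 45 = 7200.00, centroid at (80.00, 22.50).
triangular portion: A = ½·50·45 = 1125.00, centroid at (176.67, 15.00).
ΣA = 8325.00 in²
ΣAX̄ = (7200.00)(80.00) + (1125.00)(176.67) = 774750.00 in³
ΣAȲ = (7200.00)(22.50) + (1125.00)(15.00) = 178875.00 in³
X̄ = 774750.00 / 8325.00 = 93.06 in
Ȳ = 178875.00 / 8325.00 = 21.49 in

X̄ = 93.06 in, Ȳ = 21.49 in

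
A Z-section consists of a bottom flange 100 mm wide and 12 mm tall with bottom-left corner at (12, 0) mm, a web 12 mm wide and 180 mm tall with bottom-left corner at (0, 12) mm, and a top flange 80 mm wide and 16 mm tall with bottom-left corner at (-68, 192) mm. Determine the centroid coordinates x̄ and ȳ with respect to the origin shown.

Part | A | x̄ᵢ | ȳᵢ | A·x̄ᵢ | A·ȳᵢ
bottom flange | 1200.00 | 62.00 | 6.00 | 74400.00 | 7200.00
web | 2160.00 | 6.00 | 102.00 | 12960.00 | 220320.00
top flange | 1280.00 | -28.00 | 200.00 | -35840.00 | 256000.00
Σ | 4640.00 |  |  | 51520.00 | 483520.00
x̄ = 51520.00 / 4640.00 = 11.10 mm
ȳ = 483520.00 / 4640.00 = 104.21 mm

x̄ = 11.10 mm, ȳ = 104.21 mm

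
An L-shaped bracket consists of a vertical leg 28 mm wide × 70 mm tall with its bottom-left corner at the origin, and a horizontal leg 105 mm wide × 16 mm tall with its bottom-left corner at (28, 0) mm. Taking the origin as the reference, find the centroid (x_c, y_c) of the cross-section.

Part | A | x̄ᵢ | ȳᵢ | A·x̄ᵢ | A·ȳᵢ
vertical leg | 1960.00 | 14.00 | 35.00 | 27440.00 | 68600.00
horizontal leg | 1680.00 | 80.50 | 8.00 | 135240.00 | 13440.00
Σ | 3640.00 |  |  | 162680.00 | 82040.00
x_c = 162680.00 / 3640.00 = 44.69 mm
y_c = 82040.00 / 3640.00 = 22.54 mm

x_c = 44.69 mm, y_c = 22.54 mm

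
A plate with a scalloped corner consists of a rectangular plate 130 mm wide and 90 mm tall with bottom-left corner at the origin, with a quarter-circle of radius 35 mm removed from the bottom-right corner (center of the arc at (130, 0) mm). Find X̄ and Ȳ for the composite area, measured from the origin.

X̄ = 60.51 mm, Ȳ = 47.70 mm

plate: A = 130 × 90 = 11700.00, centroid at (65.00, 45.00).
removed quarter-circle: A = −¼π·35² = -962.11, centroid at (115.15, 14.85).
ΣA = 10737.89 mm²
ΣAX̄ = (11700.00)(65.00) + (-962.11)(115.15) = 649717.01 mm³
ΣAȲ = (11700.00)(45.00) + (-962.11)(14.85) = 512208.33 mm³
X̄ = 649717.01 / 10737.89 = 60.51 mm
Ȳ = 512208.33 / 10737.89 = 47.70 mm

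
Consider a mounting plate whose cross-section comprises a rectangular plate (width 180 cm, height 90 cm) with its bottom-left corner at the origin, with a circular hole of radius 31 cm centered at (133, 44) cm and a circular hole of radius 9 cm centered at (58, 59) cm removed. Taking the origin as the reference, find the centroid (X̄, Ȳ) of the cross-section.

X̄ = 80.59 cm, Ȳ = 44.96 cm

Part | A | x̄ᵢ | ȳᵢ | A·x̄ᵢ | A·ȳᵢ
plate | 16200.00 | 90.00 | 45.00 | 1458000.00 | 729000.00
hole 1 | -3019.07 | 133.00 | 44.00 | -401536.38 | -132839.10
hole 2 | -254.47 | 58.00 | 59.00 | -14759.20 | -15013.67
Σ | 12926.46 |  |  | 1041704.42 | 581147.22
X̄ = 1041704.42 / 12926.46 = 80.59 cm
Ȳ = 581147.22 / 12926.46 = 44.96 cm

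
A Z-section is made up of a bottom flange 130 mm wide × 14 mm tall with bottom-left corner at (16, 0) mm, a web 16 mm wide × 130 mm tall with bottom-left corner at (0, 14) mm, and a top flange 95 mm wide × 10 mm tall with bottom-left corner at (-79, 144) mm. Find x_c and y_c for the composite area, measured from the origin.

Part | A | x̄ᵢ | ȳᵢ | A·x̄ᵢ | A·ȳᵢ
bottom flange | 1820.00 | 81.00 | 7.00 | 147420.00 | 12740.00
web | 2080.00 | 8.00 | 79.00 | 16640.00 | 164320.00
top flange | 950.00 | -31.50 | 149.00 | -29925.00 | 141550.00
Σ | 4850.00 |  |  | 134135.00 | 318610.00
x_c = 134135.00 / 4850.00 = 27.66 mm
y_c = 318610.00 / 4850.00 = 65.69 mm

x_c = 27.66 mm, y_c = 65.69 mm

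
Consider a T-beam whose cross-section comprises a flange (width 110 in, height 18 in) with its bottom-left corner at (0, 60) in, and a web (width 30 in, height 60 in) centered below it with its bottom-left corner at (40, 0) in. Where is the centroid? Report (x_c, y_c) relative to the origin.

Part | A | x̄ᵢ | ȳᵢ | A·x̄ᵢ | A·ȳᵢ
web | 1800.00 | 55.00 | 30.00 | 99000.00 | 54000.00
flange | 1980.00 | 55.00 | 69.00 | 108900.00 | 136620.00
Σ | 3780.00 |  |  | 207900.00 | 190620.00
x_c = 207900.00 / 3780.00 = 55.00 in
y_c = 190620.00 / 3780.00 = 50.43 in

x_c = 55.00 in, y_c = 50.43 in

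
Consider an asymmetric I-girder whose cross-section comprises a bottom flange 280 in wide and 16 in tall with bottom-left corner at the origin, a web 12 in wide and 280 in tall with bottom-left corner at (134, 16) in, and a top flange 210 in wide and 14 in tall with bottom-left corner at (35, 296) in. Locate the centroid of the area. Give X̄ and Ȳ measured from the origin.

X̄ = 140.00 in, Ȳ = 134.58 in

bottom flange: A = 280 × 16 = 4480.00, centroid at (140.00, 8.00).
web: A = 12 × 280 = 3360.00, centroid at (140.00, 156.00).
top flange: A = 210 × 14 = 2940.00, centroid at (140.00, 303.00).
ΣA = 10780.00 in², ΣAX̄ = 1509200.00 in³, ΣAȲ = 1450820.00 in³.
X̄ = 1509200.00/10780.00 = 140.00 in; Ȳ = 1450820.00/10780.00 = 134.58 in.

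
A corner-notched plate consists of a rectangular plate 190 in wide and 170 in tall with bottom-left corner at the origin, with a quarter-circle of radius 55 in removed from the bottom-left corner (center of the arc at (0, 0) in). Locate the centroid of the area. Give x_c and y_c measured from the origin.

plate: A = 190 × 170 = 32300.00, centroid at (95.00, 85.00).
removed quarter-circle: A = −¼π·55² = -2375.83, centroid at (23.34, 23.34).
ΣA = 29924.17 in²
ΣAx_c = (32300.00)(95.00) + (-2375.83)(23.34) = 3013041.67 in³
ΣAy_c = (32300.00)(85.00) + (-2375.83)(23.34) = 2690041.67 in³
x_c = 3013041.67 / 29924.17 = 100.69 in
y_c = 2690041.67 / 29924.17 = 89.90 in

x_c = 100.69 in, y_c = 89.90 in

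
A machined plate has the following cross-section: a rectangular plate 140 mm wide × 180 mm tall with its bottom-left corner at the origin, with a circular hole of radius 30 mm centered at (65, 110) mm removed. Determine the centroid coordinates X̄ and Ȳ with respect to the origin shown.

X̄ = 70.63 mm, Ȳ = 87.47 mm

plate: A = 140 × 180 = 25200.00, centroid at (70.00, 90.00).
hole: A = −π·30² = -2827.43, centroid at (65.00, 110.00).
ΣA = 22372.57 mm²
ΣAX̄ = (25200.00)(70.00) + (-2827.43)(65.00) = 1580216.83 mm³
ΣAȲ = (25200.00)(90.00) + (-2827.43)(110.00) = 1956982.33 mm³
X̄ = 1580216.83 / 22372.57 = 70.63 mm
Ȳ = 1956982.33 / 22372.57 = 87.47 mm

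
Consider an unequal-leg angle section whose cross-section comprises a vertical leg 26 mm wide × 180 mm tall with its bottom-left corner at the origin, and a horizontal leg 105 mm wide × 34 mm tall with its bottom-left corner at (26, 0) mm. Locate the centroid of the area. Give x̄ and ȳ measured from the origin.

x̄ = 41.34 mm, ȳ = 58.41 mm

Part | A | x̄ᵢ | ȳᵢ | A·x̄ᵢ | A·ȳᵢ
vertical leg | 4680.00 | 13.00 | 90.00 | 60840.00 | 421200.00
horizontal leg | 3570.00 | 78.50 | 17.00 | 280245.00 | 60690.00
Σ | 8250.00 |  |  | 341085.00 | 481890.00
x̄ = 341085.00 / 8250.00 = 41.34 mm
ȳ = 481890.00 / 8250.00 = 58.41 mm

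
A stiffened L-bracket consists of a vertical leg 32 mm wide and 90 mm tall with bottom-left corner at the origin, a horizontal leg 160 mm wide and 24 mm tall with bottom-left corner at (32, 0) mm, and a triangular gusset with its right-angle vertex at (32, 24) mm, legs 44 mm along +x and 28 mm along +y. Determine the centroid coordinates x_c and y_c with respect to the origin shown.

vertical leg: A = 32 × 90 = 2880.00, centroid at (16.00, 45.00).
horizontal leg: A = 160 × 24 = 3840.00, centroid at (112.00, 12.00).
gusset: A = ½·44·28 = 616.00, centroid at (46.67, 33.33).
ΣA = 7336.00 mm²
ΣAx_c = (2880.00)(16.00) + (3840.00)(112.00) + (616.00)(46.67) = 504906.67 mm³
ΣAy_c = (2880.00)(45.00) + (3840.00)(12.00) + (616.00)(33.33) = 196213.33 mm³
x_c = 504906.67 / 7336.00 = 68.83 mm
y_c = 196213.33 / 7336.00 = 26.75 mm

x_c = 68.83 mm, y_c = 26.75 mm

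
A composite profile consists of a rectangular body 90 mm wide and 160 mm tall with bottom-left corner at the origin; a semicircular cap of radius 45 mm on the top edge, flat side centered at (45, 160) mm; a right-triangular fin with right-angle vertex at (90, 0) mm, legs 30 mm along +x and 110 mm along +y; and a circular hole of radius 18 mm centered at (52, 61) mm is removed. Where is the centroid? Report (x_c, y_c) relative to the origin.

Part | A | x̄ᵢ | ȳᵢ | A·x̄ᵢ | A·ȳᵢ
rectangular body | 14400.00 | 45.00 | 80.00 | 648000.00 | 1152000.00
semicircular top | 3180.86 | 45.00 | 179.10 | 143138.82 | 569688.01
triangular fin | 1650.00 | 100.00 | 36.67 | 165000.00 | 60500.00
hole | -1017.88 | 52.00 | 61.00 | -52929.55 | -62090.44
Σ | 18212.99 |  |  | 903209.26 | 1720097.57
x_c = 903209.26 / 18212.99 = 49.59 mm
y_c = 1720097.57 / 18212.99 = 94.44 mm

x_c = 49.59 mm, y_c = 94.44 mm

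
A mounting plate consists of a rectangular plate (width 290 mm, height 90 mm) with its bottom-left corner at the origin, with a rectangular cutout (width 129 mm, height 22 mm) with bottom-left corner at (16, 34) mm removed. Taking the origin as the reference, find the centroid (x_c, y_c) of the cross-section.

plate: A = 290 × 90 = 26100.00, centroid at (145.00, 45.00).
hole: A = −(129 × 22) = -2838.00, centroid at (80.50, 45.00).
ΣA = 23262.00 mm², ΣAx_c = 3556041.00 mm³, ΣAy_c = 1046790.00 mm³.
x_c = 3556041.00/23262.00 = 152.87 mm; y_c = 1046790.00/23262.00 = 45.00 mm.

x_c = 152.87 mm, y_c = 45.00 mm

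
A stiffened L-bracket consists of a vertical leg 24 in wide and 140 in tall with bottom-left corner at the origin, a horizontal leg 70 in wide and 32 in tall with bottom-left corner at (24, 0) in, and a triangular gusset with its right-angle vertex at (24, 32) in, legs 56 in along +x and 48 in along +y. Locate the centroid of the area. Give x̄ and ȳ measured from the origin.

x̄ = 33.10 in, ȳ = 48.32 in

Part | A | x̄ᵢ | ȳᵢ | A·x̄ᵢ | A·ȳᵢ
vertical leg | 3360.00 | 12.00 | 70.00 | 40320.00 | 235200.00
horizontal leg | 2240.00 | 59.00 | 16.00 | 132160.00 | 35840.00
gusset | 1344.00 | 42.67 | 48.00 | 57344.00 | 64512.00
Σ | 6944.00 |  |  | 229824.00 | 335552.00
x̄ = 229824.00 / 6944.00 = 33.10 in
ȳ = 335552.00 / 6944.00 = 48.32 in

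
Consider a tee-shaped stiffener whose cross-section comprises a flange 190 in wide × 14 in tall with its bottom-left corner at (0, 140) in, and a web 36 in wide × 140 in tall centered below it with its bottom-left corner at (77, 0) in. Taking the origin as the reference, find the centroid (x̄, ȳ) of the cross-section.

x̄ = 95.00 in, ȳ = 96.60 in

Part | A | x̄ᵢ | ȳᵢ | A·x̄ᵢ | A·ȳᵢ
web | 5040.00 | 95.00 | 70.00 | 478800.00 | 352800.00
flange | 2660.00 | 95.00 | 147.00 | 252700.00 | 391020.00
Σ | 7700.00 |  |  | 731500.00 | 743820.00
x̄ = 731500.00 / 7700.00 = 95.00 in
ȳ = 743820.00 / 7700.00 = 96.60 in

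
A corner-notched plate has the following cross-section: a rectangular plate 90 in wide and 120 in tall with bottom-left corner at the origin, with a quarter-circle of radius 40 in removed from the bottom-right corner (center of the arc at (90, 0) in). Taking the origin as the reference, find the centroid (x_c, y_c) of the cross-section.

Part | A | x̄ᵢ | ȳᵢ | A·x̄ᵢ | A·ȳᵢ
plate | 10800.00 | 45.00 | 60.00 | 486000.00 | 648000.00
removed quarter-circle | -1256.64 | 73.02 | 16.98 | -91764.00 | -21333.33
Σ | 9543.36 |  |  | 394236.00 | 626666.67
x_c = 394236.00 / 9543.36 = 41.31 in
y_c = 626666.67 / 9543.36 = 65.67 in

x_c = 41.31 in, y_c = 65.67 in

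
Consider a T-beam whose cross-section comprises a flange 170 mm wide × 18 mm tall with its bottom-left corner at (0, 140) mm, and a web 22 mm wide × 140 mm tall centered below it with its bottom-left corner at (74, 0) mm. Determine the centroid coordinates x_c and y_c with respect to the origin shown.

x_c = 85.00 mm, y_c = 109.37 mm

web: A = 22 × 140 = 3080.00, centroid at (85.00, 70.00).
flange: A = 170 × 18 = 3060.00, centroid at (85.00, 149.00).
ΣA = 6140.00 mm²
ΣAx_c = (3080.00)(85.00) + (3060.00)(85.00) = 521900.00 mm³
ΣAy_c = (3080.00)(70.00) + (3060.00)(149.00) = 671540.00 mm³
x_c = 521900.00 / 6140.00 = 85.00 mm
y_c = 671540.00 / 6140.00 = 109.37 mm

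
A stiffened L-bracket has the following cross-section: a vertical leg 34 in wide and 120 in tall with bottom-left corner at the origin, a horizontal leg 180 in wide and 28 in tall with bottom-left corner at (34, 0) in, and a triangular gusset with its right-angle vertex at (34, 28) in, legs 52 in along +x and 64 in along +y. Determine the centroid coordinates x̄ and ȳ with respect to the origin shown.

x̄ = 72.31 in, ȳ = 36.86 in

vertical leg: A = 34 × 120 = 4080.00, centroid at (17.00, 60.00).
horizontal leg: A = 180 × 28 = 5040.00, centroid at (124.00, 14.00).
gusset: A = ½·52·64 = 1664.00, centroid at (51.33, 49.33).
ΣA = 10784.00 in², ΣAx̄ = 779738.67 in³, ΣAȳ = 397450.67 in³.
x̄ = 779738.67/10784.00 = 72.31 in; ȳ = 397450.67/10784.00 = 36.86 in.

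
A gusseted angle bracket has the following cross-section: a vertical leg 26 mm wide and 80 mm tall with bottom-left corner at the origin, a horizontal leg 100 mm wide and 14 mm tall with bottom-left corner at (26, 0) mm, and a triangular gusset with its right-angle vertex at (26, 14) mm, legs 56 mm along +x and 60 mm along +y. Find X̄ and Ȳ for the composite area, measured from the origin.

vertical leg: A = 26 × 80 = 2080.00, centroid at (13.00, 40.00).
horizontal leg: A = 100 × 14 = 1400.00, centroid at (76.00, 7.00).
gusset: A = ½·56·60 = 1680.00, centroid at (44.67, 34.00).
ΣA = 5160.00 mm², ΣAX̄ = 208480.00 mm³, ΣAȲ = 150120.00 mm³.
X̄ = 208480.00/5160.00 = 40.40 mm; Ȳ = 150120.00/5160.00 = 29.09 mm.

X̄ = 40.40 mm, Ȳ = 29.09 mm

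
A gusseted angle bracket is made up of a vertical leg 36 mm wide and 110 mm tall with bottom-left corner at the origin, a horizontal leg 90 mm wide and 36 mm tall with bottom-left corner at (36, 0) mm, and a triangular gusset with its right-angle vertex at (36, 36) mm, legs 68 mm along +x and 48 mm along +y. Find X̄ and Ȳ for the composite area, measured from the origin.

vertical leg: A = 36 × 110 = 3960.00, centroid at (18.00, 55.00).
horizontal leg: A = 90 × 36 = 3240.00, centroid at (81.00, 18.00).
gusset: A = ½·68·48 = 1632.00, centroid at (58.67, 52.00).
ΣA = 8832.00 mm²
ΣAX̄ = (3960.00)(18.00) + (3240.00)(81.00) + (1632.00)(58.67) = 429464.00 mm³
ΣAȲ = (3960.00)(55.00) + (3240.00)(18.00) + (1632.00)(52.00) = 360984.00 mm³
X̄ = 429464.00 / 8832.00 = 48.63 mm
Ȳ = 360984.00 / 8832.00 = 40.87 mm

X̄ = 48.63 mm, Ȳ = 40.87 mm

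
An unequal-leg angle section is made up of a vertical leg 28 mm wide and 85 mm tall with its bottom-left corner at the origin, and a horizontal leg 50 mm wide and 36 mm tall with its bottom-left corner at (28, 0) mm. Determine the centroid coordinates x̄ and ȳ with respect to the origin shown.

vertical leg: A = 28 × 85 = 2380.00, centroid at (14.00, 42.50).
horizontal leg: A = 50 × 36 = 1800.00, centroid at (53.00, 18.00).
ΣA = 4180.00 mm², ΣAx̄ = 128720.00 mm³, ΣAȳ = 133550.00 mm³.
x̄ = 128720.00/4180.00 = 30.79 mm; ȳ = 133550.00/4180.00 = 31.95 mm.

x̄ = 30.79 mm, ȳ = 31.95 mm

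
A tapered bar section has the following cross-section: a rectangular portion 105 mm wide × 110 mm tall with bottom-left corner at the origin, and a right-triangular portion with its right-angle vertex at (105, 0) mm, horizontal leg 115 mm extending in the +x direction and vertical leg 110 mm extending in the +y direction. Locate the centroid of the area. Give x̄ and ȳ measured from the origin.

x̄ = 84.64 mm, ȳ = 48.51 mm

rectangular portion: A = 105 × 110 = 11550.00, centroid at (52.50, 55.00).
triangular portion: A = ½·115·110 = 6325.00, centroid at (143.33, 36.67).
ΣA = 17875.00 mm²
ΣAx̄ = (11550.00)(52.50) + (6325.00)(143.33) = 1512958.33 mm³
ΣAȳ = (11550.00)(55.00) + (6325.00)(36.67) = 867166.67 mm³
x̄ = 1512958.33 / 17875.00 = 84.64 mm
ȳ = 867166.67 / 17875.00 = 48.51 mm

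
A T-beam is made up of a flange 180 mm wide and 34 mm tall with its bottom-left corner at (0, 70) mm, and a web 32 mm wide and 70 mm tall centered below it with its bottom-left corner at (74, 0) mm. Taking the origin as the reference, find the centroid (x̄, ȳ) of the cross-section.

Part | A | x̄ᵢ | ȳᵢ | A·x̄ᵢ | A·ȳᵢ
web | 2240.00 | 90.00 | 35.00 | 201600.00 | 78400.00
flange | 6120.00 | 90.00 | 87.00 | 550800.00 | 532440.00
Σ | 8360.00 |  |  | 752400.00 | 610840.00
x̄ = 752400.00 / 8360.00 = 90.00 mm
ȳ = 610840.00 / 8360.00 = 73.07 mm

x̄ = 90.00 mm, ȳ = 73.07 mm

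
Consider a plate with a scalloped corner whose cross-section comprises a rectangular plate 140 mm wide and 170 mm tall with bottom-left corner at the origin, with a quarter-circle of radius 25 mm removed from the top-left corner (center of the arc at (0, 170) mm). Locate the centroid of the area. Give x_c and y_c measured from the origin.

Part | A | x̄ᵢ | ȳᵢ | A·x̄ᵢ | A·ȳᵢ
plate | 23800.00 | 70.00 | 85.00 | 1666000.00 | 2023000.00
removed quarter-circle | -490.87 | 10.61 | 159.39 | -5208.33 | -78240.22
Σ | 23309.13 |  |  | 1660791.67 | 1944759.78
x_c = 1660791.67 / 23309.13 = 71.25 mm
y_c = 1944759.78 / 23309.13 = 83.43 mm

x_c = 71.25 mm, y_c = 83.43 mm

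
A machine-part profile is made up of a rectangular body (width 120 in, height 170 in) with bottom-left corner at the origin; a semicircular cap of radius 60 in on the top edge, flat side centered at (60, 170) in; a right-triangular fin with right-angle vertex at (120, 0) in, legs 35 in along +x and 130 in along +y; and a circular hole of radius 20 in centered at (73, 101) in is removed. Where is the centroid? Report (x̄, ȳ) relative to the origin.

x̄ = 65.42 in, ȳ = 103.83 in

Part | A | x̄ᵢ | ȳᵢ | A·x̄ᵢ | A·ȳᵢ
rectangular body | 20400.00 | 60.00 | 85.00 | 1224000.00 | 1734000.00
semicircular top | 5654.87 | 60.00 | 195.46 | 339292.01 | 1105327.35
triangular fin | 2275.00 | 131.67 | 43.33 | 299541.67 | 98583.33
hole | -1256.64 | 73.00 | 101.00 | -91734.51 | -126920.34
Σ | 27073.23 |  |  | 1771099.17 | 2810990.34
x̄ = 1771099.17 / 27073.23 = 65.42 in
ȳ = 2810990.34 / 27073.23 = 103.83 in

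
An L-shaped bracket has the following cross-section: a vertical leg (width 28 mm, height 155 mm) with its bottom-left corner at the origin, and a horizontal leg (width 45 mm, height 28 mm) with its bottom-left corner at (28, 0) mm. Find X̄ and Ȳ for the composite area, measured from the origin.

vertical leg: A = 28 × 155 = 4340.00, centroid at (14.00, 77.50).
horizontal leg: A = 45 × 28 = 1260.00, centroid at (50.50, 14.00).
ΣA = 5600.00 mm², ΣAX̄ = 124390.00 mm³, ΣAȲ = 353990.00 mm³.
X̄ = 124390.00/5600.00 = 22.21 mm; Ȳ = 353990.00/5600.00 = 63.21 mm.

X̄ = 22.21 mm, Ȳ = 63.21 mm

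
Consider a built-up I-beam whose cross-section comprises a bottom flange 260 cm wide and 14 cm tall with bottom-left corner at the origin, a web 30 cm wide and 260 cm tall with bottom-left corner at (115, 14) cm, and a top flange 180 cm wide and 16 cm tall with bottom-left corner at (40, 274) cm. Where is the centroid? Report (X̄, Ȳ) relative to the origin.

X̄ = 130.00 cm, Ȳ = 136.93 cm

bottom flange: A = 260 × 14 = 3640.00, centroid at (130.00, 7.00).
web: A = 30 × 260 = 7800.00, centroid at (130.00, 144.00).
top flange: A = 180 × 16 = 2880.00, centroid at (130.00, 282.00).
ΣA = 14320.00 cm²
ΣAX̄ = (3640.00)(130.00) + (7800.00)(130.00) + (2880.00)(130.00) = 1861600.00 cm³
ΣAȲ = (3640.00)(7.00) + (7800.00)(144.00) + (2880.00)(282.00) = 1960840.00 cm³
X̄ = 1861600.00 / 14320.00 = 130.00 cm
Ȳ = 1960840.00 / 14320.00 = 136.93 cm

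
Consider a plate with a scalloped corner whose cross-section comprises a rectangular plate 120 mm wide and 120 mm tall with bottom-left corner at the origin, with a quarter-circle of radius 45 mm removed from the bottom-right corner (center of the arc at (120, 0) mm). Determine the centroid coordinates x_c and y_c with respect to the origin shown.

x_c = 54.92 mm, y_c = 65.08 mm

plate: A = 120 × 120 = 14400.00, centroid at (60.00, 60.00).
removed quarter-circle: A = −¼π·45² = -1590.43, centroid at (100.90, 19.10).
ΣA = 12809.57 mm², ΣAx_c = 703523.25 mm³, ΣAy_c = 833625.00 mm³.
x_c = 703523.25/12809.57 = 54.92 mm; y_c = 833625.00/12809.57 = 65.08 mm.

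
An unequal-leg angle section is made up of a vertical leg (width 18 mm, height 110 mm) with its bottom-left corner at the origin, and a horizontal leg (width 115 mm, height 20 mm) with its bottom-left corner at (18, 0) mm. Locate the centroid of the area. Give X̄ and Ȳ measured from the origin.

Part | A | x̄ᵢ | ȳᵢ | A·x̄ᵢ | A·ȳᵢ
vertical leg | 1980.00 | 9.00 | 55.00 | 17820.00 | 108900.00
horizontal leg | 2300.00 | 75.50 | 10.00 | 173650.00 | 23000.00
Σ | 4280.00 |  |  | 191470.00 | 131900.00
X̄ = 191470.00 / 4280.00 = 44.74 mm
Ȳ = 131900.00 / 4280.00 = 30.82 mm

X̄ = 44.74 mm, Ȳ = 30.82 mm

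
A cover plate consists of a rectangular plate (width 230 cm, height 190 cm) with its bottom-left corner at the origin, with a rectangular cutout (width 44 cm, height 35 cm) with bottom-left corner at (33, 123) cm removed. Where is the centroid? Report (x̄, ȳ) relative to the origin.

plate: A = 230 × 190 = 43700.00, centroid at (115.00, 95.00).
hole: A = −(44 × 35) = -1540.00, centroid at (55.00, 140.50).
ΣA = 42160.00 cm², ΣAx̄ = 4940800.00 cm³, ΣAȳ = 3935130.00 cm³.
x̄ = 4940800.00/42160.00 = 117.19 cm; ȳ = 3935130.00/42160.00 = 93.34 cm.

x̄ = 117.19 cm, ȳ = 93.34 cm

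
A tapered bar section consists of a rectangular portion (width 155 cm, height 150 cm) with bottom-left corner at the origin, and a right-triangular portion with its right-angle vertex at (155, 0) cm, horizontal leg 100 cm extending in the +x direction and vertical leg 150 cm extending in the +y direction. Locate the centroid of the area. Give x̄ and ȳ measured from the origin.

rectangular portion: A = 155 × 150 = 23250.00, centroid at (77.50, 75.00).
triangular portion: A = ½·100·150 = 7500.00, centroid at (188.33, 50.00).
ΣA = 30750.00 cm², ΣAx̄ = 3214375.00 cm³, ΣAȳ = 2118750.00 cm³.
x̄ = 3214375.00/30750.00 = 104.53 cm; ȳ = 2118750.00/30750.00 = 68.90 cm.

x̄ = 104.53 cm, ȳ = 68.90 cm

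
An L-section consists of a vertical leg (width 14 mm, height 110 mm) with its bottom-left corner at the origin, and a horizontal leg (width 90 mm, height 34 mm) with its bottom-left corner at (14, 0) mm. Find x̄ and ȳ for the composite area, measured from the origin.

x̄ = 41.59 mm, ȳ = 29.72 mm

Part | A | x̄ᵢ | ȳᵢ | A·x̄ᵢ | A·ȳᵢ
vertical leg | 1540.00 | 7.00 | 55.00 | 10780.00 | 84700.00
horizontal leg | 3060.00 | 59.00 | 17.00 | 180540.00 | 52020.00
Σ | 4600.00 |  |  | 191320.00 | 136720.00
x̄ = 191320.00 / 4600.00 = 41.59 mm
ȳ = 136720.00 / 4600.00 = 29.72 mm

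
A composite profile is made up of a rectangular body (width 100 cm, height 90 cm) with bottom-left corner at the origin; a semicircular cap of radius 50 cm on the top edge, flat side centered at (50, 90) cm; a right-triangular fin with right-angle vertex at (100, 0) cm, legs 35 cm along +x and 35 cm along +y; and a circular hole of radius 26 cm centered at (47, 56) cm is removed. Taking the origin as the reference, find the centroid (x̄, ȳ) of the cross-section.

Part | A | x̄ᵢ | ȳᵢ | A·x̄ᵢ | A·ȳᵢ
rectangular body | 9000.00 | 50.00 | 45.00 | 450000.00 | 405000.00
semicircular top | 3926.99 | 50.00 | 111.22 | 196349.54 | 436762.51
triangular fin | 612.50 | 111.67 | 11.67 | 68395.83 | 7145.83
hole | -2123.72 | 47.00 | 56.00 | -99814.68 | -118928.13
Σ | 11415.77 |  |  | 614930.69 | 729980.21
x̄ = 614930.69 / 11415.77 = 53.87 cm
ȳ = 729980.21 / 11415.77 = 63.94 cm

x̄ = 53.87 cm, ȳ = 63.94 cm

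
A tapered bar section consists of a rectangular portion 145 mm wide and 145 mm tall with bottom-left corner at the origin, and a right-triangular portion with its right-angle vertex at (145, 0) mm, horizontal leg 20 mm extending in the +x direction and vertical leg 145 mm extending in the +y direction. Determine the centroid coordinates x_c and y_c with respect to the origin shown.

rectangular portion: A = 145 × 145 = 21025.00, centroid at (72.50, 72.50).
triangular portion: A = ½·20·145 = 1450.00, centroid at (151.67, 48.33).
ΣA = 22475.00 mm²
ΣAx_c = (21025.00)(72.50) + (1450.00)(151.67) = 1744229.17 mm³
ΣAy_c = (21025.00)(72.50) + (1450.00)(48.33) = 1594395.83 mm³
x_c = 1744229.17 / 22475.00 = 77.61 mm
y_c = 1594395.83 / 22475.00 = 70.94 mm

x_c = 77.61 mm, y_c = 70.94 mm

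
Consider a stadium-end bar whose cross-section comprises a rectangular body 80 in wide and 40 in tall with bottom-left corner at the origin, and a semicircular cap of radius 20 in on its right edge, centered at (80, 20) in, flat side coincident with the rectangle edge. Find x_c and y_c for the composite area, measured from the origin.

rectangular body: A = 80 × 40 = 3200.00, centroid at (40.00, 20.00).
semicircular end: A = ½π·20² = 628.32, centroid at (88.49, 20.00).
ΣA = 3828.32 in²
ΣAx_c = (3200.00)(40.00) + (628.32)(88.49) = 183598.82 in³
ΣAy_c = (3200.00)(20.00) + (628.32)(20.00) = 76566.37 in³
x_c = 183598.82 / 3828.32 = 47.96 in
y_c = 76566.37 / 3828.32 = 20.00 in

x_c = 47.96 in, y_c = 20.00 in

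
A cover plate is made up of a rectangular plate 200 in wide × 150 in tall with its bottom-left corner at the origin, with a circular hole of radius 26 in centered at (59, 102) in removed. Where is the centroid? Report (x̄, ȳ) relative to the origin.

plate: A = 200 × 150 = 30000.00, centroid at (100.00, 75.00).
hole: A = −π·26² = -2123.72, centroid at (59.00, 102.00).
ΣA = 27876.28 in²
ΣAx̄ = (30000.00)(100.00) + (-2123.72)(59.00) = 2874700.72 in³
ΣAȳ = (30000.00)(75.00) + (-2123.72)(102.00) = 2033380.90 in³
x̄ = 2874700.72 / 27876.28 = 103.12 in
ȳ = 2033380.90 / 27876.28 = 72.94 in

x̄ = 103.12 in, ȳ = 72.94 in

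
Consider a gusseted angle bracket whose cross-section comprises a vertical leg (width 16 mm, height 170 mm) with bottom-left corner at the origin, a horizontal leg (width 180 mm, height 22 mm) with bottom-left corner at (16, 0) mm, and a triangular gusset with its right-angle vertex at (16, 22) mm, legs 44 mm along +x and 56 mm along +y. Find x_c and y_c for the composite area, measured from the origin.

vertical leg: A = 16 × 170 = 2720.00, centroid at (8.00, 85.00).
horizontal leg: A = 180 × 22 = 3960.00, centroid at (106.00, 11.00).
gusset: A = ½·44·56 = 1232.00, centroid at (30.67, 40.67).
ΣA = 7912.00 mm², ΣAx_c = 479301.33 mm³, ΣAy_c = 324861.33 mm³.
x_c = 479301.33/7912.00 = 60.58 mm; y_c = 324861.33/7912.00 = 41.06 mm.

x_c = 60.58 mm, y_c = 41.06 mm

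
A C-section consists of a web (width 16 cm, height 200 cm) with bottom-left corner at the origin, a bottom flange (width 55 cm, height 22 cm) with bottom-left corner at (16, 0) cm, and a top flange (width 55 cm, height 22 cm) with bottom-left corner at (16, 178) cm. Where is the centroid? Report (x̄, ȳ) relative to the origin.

web: A = 16 × 200 = 3200.00, centroid at (8.00, 100.00).
bottom flange: A = 55 × 22 = 1210.00, centroid at (43.50, 11.00).
top flange: A = 55 × 22 = 1210.00, centroid at (43.50, 189.00).
ΣA = 5620.00 cm², ΣAx̄ = 130870.00 cm³, ΣAȳ = 562000.00 cm³.
x̄ = 130870.00/5620.00 = 23.29 cm; ȳ = 562000.00/5620.00 = 100.00 cm.

x̄ = 23.29 cm, ȳ = 100.00 cm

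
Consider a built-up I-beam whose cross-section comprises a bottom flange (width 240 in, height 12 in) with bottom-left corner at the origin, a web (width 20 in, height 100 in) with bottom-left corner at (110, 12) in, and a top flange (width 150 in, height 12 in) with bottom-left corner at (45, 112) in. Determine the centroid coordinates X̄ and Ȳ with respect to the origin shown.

X̄ = 120.00 in, Ȳ = 52.95 in

bottom flange: A = 240 × 12 = 2880.00, centroid at (120.00, 6.00).
web: A = 20 × 100 = 2000.00, centroid at (120.00, 62.00).
top flange: A = 150 × 12 = 1800.00, centroid at (120.00, 118.00).
ΣA = 6680.00 in²
ΣAX̄ = (2880.00)(120.00) + (2000.00)(120.00) + (1800.00)(120.00) = 801600.00 in³
ΣAȲ = (2880.00)(6.00) + (2000.00)(62.00) + (1800.00)(118.00) = 353680.00 in³
X̄ = 801600.00 / 6680.00 = 120.00 in
Ȳ = 353680.00 / 6680.00 = 52.95 in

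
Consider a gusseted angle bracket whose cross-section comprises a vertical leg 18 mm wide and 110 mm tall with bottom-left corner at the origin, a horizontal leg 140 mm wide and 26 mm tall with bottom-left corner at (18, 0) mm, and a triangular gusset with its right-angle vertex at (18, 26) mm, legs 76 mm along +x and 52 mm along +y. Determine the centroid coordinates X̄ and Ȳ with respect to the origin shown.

Part | A | x̄ᵢ | ȳᵢ | A·x̄ᵢ | A·ȳᵢ
vertical leg | 1980.00 | 9.00 | 55.00 | 17820.00 | 108900.00
horizontal leg | 3640.00 | 88.00 | 13.00 | 320320.00 | 47320.00
gusset | 1976.00 | 43.33 | 43.33 | 85626.67 | 85626.67
Σ | 7596.00 |  |  | 423766.67 | 241846.67
X̄ = 423766.67 / 7596.00 = 55.79 mm
Ȳ = 241846.67 / 7596.00 = 31.84 mm

X̄ = 55.79 mm, Ȳ = 31.84 mm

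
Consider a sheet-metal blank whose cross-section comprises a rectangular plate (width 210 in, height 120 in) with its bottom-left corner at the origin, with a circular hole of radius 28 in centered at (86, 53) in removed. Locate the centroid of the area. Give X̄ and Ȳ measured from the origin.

X̄ = 107.06 in, Ȳ = 60.76 in

plate: A = 210 × 120 = 25200.00, centroid at (105.00, 60.00).
hole: A = −π·28² = -2463.01, centroid at (86.00, 53.00).
ΣA = 22736.99 in², ΣAX̄ = 2434181.26 in³, ΣAȲ = 1381460.54 in³.
X̄ = 2434181.26/22736.99 = 107.06 in; Ȳ = 1381460.54/22736.99 = 60.76 in.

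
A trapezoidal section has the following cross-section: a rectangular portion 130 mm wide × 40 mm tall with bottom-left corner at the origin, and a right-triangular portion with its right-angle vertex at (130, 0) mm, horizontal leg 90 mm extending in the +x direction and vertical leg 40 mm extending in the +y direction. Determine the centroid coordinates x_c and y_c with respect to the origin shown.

rectangular portion: A = 130 × 40 = 5200.00, centroid at (65.00, 20.00).
triangular portion: A = ½·90·40 = 1800.00, centroid at (160.00, 13.33).
ΣA = 7000.00 mm², ΣAx_c = 626000.00 mm³, ΣAy_c = 128000.00 mm³.
x_c = 626000.00/7000.00 = 89.43 mm; y_c = 128000.00/7000.00 = 18.29 mm.

x_c = 89.43 mm, y_c = 18.29 mm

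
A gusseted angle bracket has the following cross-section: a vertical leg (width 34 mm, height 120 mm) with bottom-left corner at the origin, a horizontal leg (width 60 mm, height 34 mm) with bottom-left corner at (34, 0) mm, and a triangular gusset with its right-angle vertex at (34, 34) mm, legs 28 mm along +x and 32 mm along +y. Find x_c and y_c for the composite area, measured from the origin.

vertical leg: A = 34 × 120 = 4080.00, centroid at (17.00, 60.00).
horizontal leg: A = 60 × 34 = 2040.00, centroid at (64.00, 17.00).
gusset: A = ½·28·32 = 448.00, centroid at (43.33, 44.67).
ΣA = 6568.00 mm², ΣAx_c = 219333.33 mm³, ΣAy_c = 299490.67 mm³.
x_c = 219333.33/6568.00 = 33.39 mm; y_c = 299490.67/6568.00 = 45.60 mm.

x_c = 33.39 mm, y_c = 45.60 mm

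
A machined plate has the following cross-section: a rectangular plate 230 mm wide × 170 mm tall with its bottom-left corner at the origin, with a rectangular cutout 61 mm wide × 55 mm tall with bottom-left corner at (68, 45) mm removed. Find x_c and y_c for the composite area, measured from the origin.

x_c = 116.55 mm, y_c = 86.17 mm

Part | A | x̄ᵢ | ȳᵢ | A·x̄ᵢ | A·ȳᵢ
plate | 39100.00 | 115.00 | 85.00 | 4496500.00 | 3323500.00
hole | -3355.00 | 98.50 | 72.50 | -330467.50 | -243237.50
Σ | 35745.00 |  |  | 4166032.50 | 3080262.50
x_c = 4166032.50 / 35745.00 = 116.55 mm
y_c = 3080262.50 / 35745.00 = 86.17 mm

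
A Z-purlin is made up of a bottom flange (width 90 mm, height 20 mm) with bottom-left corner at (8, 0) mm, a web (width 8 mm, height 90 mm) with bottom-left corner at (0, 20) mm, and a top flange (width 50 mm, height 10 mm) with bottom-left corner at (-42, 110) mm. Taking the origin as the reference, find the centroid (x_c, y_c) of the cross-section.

x_c = 29.73 mm, y_c = 40.50 mm

bottom flange: A = 90 × 20 = 1800.00, centroid at (53.00, 10.00).
web: A = 8 × 90 = 720.00, centroid at (4.00, 65.00).
top flange: A = 50 × 10 = 500.00, centroid at (-17.00, 115.00).
ΣA = 3020.00 mm², ΣAx_c = 89780.00 mm³, ΣAy_c = 122300.00 mm³.
x_c = 89780.00/3020.00 = 29.73 mm; y_c = 122300.00/3020.00 = 40.50 mm.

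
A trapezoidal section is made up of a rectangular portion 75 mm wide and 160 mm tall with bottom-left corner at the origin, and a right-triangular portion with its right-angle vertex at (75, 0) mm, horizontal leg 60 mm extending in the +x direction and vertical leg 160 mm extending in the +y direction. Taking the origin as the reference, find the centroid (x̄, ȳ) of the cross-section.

x̄ = 53.93 mm, ȳ = 72.38 mm

Part | A | x̄ᵢ | ȳᵢ | A·x̄ᵢ | A·ȳᵢ
rectangular portion | 12000.00 | 37.50 | 80.00 | 450000.00 | 960000.00
triangular portion | 4800.00 | 95.00 | 53.33 | 456000.00 | 256000.00
Σ | 16800.00 |  |  | 906000.00 | 1216000.00
x̄ = 906000.00 / 16800.00 = 53.93 mm
ȳ = 1216000.00 / 16800.00 = 72.38 mm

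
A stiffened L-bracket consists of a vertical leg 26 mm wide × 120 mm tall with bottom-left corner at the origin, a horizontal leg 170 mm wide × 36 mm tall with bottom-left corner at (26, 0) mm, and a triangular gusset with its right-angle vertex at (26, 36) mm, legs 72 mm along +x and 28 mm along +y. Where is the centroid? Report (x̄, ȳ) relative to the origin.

vertical leg: A = 26 × 120 = 3120.00, centroid at (13.00, 60.00).
horizontal leg: A = 170 × 36 = 6120.00, centroid at (111.00, 18.00).
gusset: A = ½·72·28 = 1008.00, centroid at (50.00, 45.33).
ΣA = 10248.00 mm², ΣAx̄ = 770280.00 mm³, ΣAȳ = 343056.00 mm³.
x̄ = 770280.00/10248.00 = 75.16 mm; ȳ = 343056.00/10248.00 = 33.48 mm.

x̄ = 75.16 mm, ȳ = 33.48 mm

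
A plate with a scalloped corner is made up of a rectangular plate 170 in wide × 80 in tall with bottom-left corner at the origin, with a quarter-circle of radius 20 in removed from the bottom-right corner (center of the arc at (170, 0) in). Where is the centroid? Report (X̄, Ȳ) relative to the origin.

plate: A = 170 × 80 = 13600.00, centroid at (85.00, 40.00).
removed quarter-circle: A = −¼π·20² = -314.16, centroid at (161.51, 8.49).
ΣA = 13285.84 in², ΣAX̄ = 1105259.59 in³, ΣAȲ = 541333.33 in³.
X̄ = 1105259.59/13285.84 = 83.19 in; Ȳ = 541333.33/13285.84 = 40.75 in.

X̄ = 83.19 in, Ȳ = 40.75 in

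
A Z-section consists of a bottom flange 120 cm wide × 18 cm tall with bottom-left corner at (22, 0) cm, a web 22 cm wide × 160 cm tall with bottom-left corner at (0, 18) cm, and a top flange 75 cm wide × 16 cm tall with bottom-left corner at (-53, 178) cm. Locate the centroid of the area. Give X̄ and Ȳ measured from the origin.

bottom flange: A = 120 × 18 = 2160.00, centroid at (82.00, 9.00).
web: A = 22 × 160 = 3520.00, centroid at (11.00, 98.00).
top flange: A = 75 × 16 = 1200.00, centroid at (-15.50, 186.00).
ΣA = 6880.00 cm²
ΣAX̄ = (2160.00)(82.00) + (3520.00)(11.00) + (1200.00)(-15.50) = 197240.00 cm³
ΣAȲ = (2160.00)(9.00) + (3520.00)(98.00) + (1200.00)(186.00) = 587600.00 cm³
X̄ = 197240.00 / 6880.00 = 28.67 cm
Ȳ = 587600.00 / 6880.00 = 85.41 cm

X̄ = 28.67 cm, Ȳ = 85.41 cm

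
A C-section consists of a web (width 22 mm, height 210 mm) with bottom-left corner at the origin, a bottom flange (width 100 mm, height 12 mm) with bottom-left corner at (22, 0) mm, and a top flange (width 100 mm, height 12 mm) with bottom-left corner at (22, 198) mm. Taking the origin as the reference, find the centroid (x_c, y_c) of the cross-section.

web: A = 22 × 210 = 4620.00, centroid at (11.00, 105.00).
bottom flange: A = 100 × 12 = 1200.00, centroid at (72.00, 6.00).
top flange: A = 100 × 12 = 1200.00, centroid at (72.00, 204.00).
ΣA = 7020.00 mm²
ΣAx_c = (4620.00)(11.00) + (1200.00)(72.00) + (1200.00)(72.00) = 223620.00 mm³
ΣAy_c = (4620.00)(105.00) + (1200.00)(6.00) + (1200.00)(204.00) = 737100.00 mm³
x_c = 223620.00 / 7020.00 = 31.85 mm
y_c = 737100.00 / 7020.00 = 105.00 mm

x_c = 31.85 mm, y_c = 105.00 mm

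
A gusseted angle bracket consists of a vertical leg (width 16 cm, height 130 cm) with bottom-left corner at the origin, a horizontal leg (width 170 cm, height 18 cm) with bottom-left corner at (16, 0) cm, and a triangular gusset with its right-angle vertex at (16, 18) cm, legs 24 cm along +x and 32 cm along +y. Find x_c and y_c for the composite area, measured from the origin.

vertical leg: A = 16 × 130 = 2080.00, centroid at (8.00, 65.00).
horizontal leg: A = 170 × 18 = 3060.00, centroid at (101.00, 9.00).
gusset: A = ½·24·32 = 384.00, centroid at (24.00, 28.67).
ΣA = 5524.00 cm²
ΣAx_c = (2080.00)(8.00) + (3060.00)(101.00) + (384.00)(24.00) = 334916.00 cm³
ΣAy_c = (2080.00)(65.00) + (3060.00)(9.00) + (384.00)(28.67) = 173748.00 cm³
x_c = 334916.00 / 5524.00 = 60.63 cm
y_c = 173748.00 / 5524.00 = 31.45 cm

x_c = 60.63 cm, y_c = 31.45 cm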